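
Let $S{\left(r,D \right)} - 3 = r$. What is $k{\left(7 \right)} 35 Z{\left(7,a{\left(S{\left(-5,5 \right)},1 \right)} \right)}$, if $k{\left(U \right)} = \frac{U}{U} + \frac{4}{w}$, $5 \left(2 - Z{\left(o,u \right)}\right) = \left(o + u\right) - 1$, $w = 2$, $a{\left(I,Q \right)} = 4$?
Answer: $0$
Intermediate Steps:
$S{\left(r,D \right)} = 3 + r$
$Z{\left(o,u \right)} = \frac{11}{5} - \frac{o}{5} - \frac{u}{5}$ ($Z{\left(o,u \right)} = 2 - \frac{\left(o + u\right) - 1}{5} = 2 - \frac{-1 + o + u}{5} = 2 - \left(- \frac{1}{5} + \frac{o}{5} + \frac{u}{5}\right) = \frac{11}{5} - \frac{o}{5} - \frac{u}{5}$)
$k{\left(U \right)} = 3$ ($k{\left(U \right)} = \frac{U}{U} + \frac{4}{2} = 1 + 4 \cdot \frac{1}{2} = 1 + 2 = 3$)
$k{\left(7 \right)} 35 Z{\left(7,a{\left(S{\left(-5,5 \right)},1 \right)} \right)} = 3 \cdot 35 \left(\frac{11}{5} - \frac{7}{5} - \frac{4}{5}\right) = 105 \left(\frac{11}{5} - \frac{7}{5} - \frac{4}{5}\right) = 105 \cdot 0 = 0$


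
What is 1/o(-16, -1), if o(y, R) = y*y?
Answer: 1/256 ≈ 0.0039063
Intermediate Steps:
o(y, R) = y**2
1/o(-16, -1) = 1/((-16)**2) = 1/256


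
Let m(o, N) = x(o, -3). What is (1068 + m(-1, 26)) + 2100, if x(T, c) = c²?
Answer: 3177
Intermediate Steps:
m(o, N) = 9 (m(o, N) = (-3)² = 9)
(1068 + m(-1, 26)) + 2100 = (1068 + 9) + 2100 = 1077 + 2100 = 3177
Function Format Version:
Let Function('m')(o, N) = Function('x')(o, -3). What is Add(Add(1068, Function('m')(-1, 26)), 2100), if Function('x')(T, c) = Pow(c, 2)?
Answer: 3177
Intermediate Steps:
Function('m')(o, N) = 9 (Function('m')(o, N) = Pow(-3, 2) = 9)
Add(Add(1068, Function('m')(-1, 26)), 2100) = Add(Add(1068, 9), 2100) = Add(1077, 2100) = 3177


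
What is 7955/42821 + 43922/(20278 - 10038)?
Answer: 981121581/219243520 ≈ 4.4750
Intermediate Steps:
7955/42821 + 43922/(20278 - 10038) = 7955*(1/42821) + 43922/10240 = 7955/42821 + 43922*(1/10240) = 7955/42821 + 21961/5120 = 981121581/219243520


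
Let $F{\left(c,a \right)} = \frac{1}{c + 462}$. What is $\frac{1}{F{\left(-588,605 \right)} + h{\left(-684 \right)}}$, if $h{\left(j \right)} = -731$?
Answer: $- \frac{126}{92107} \approx -0.001368$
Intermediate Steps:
$F{\left(c,a \right)} = \frac{1}{462 + c}$
$\frac{1}{F{\left(-588,605 \right)} + h{\left(-684 \right)}} = \frac{1}{\frac{1}{462 - 588} - 731} = \frac{1}{\frac{1}{-126} - 731} = \frac{1}{- \frac{1}{126} - 731} = \frac{1}{- \frac{92107}{126}} = - \frac{126}{92107}$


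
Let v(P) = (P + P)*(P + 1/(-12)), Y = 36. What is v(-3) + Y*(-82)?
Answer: -5867/2 ≈ -2933.5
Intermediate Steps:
v(P) = 2*P*(-1/12 + P) (v(P) = (2*P)*(P - 1/12) = (2*P)*(-1/12 + P) = 2*P*(-1/12 + P))
v(-3) + Y*(-82) = (⅙)*(-3)*(-1 + 12*(-3)) + 36*(-82) = (⅙)*(-3)*(-1 - 36) - 2952 = (⅙)*(-3)*(-37) - 2952 = 37/2 - 2952 = -5867/2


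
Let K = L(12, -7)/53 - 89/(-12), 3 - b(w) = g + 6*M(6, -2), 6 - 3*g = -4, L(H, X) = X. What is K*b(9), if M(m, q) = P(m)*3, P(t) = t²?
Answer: -9011185/1908 ≈ -4722.8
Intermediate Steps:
g = 10/3 (g = 2 - ⅓*(-4) = 2 + 4/3 = 10/3 ≈ 3.3333)
M(m, q) = 3*m² (M(m, q) = m²*3 = 3*m²)
b(w) = -1945/3 (b(w) = 3 - (10/3 + 6*(3*6²)) = 3 - (10/3 + 6*(3*36)) = 3 - (10/3 + 6*108) = 3 - (10/3 + 648) = 3 - 1*1954/3 = 3 - 1954/3 = -1945/3)
K = 4633/636 (K = -7/53 - 89/(-12) = -7*1/53 - 89*(-1/12) = -7/53 + 89/12 = 4633/636 ≈ 7.2846)
K*b(9) = (4633/636)*(-1945/3) = -9011185/1908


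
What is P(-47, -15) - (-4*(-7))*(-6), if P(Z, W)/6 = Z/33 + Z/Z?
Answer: 1820/11 ≈ 165.45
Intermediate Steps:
P(Z, W) = 6 + 2*Z/11 (P(Z, W) = 6*(Z/33 + Z/Z) = 6*(Z*(1/33) + 1) = 6*(Z/33 + 1) = 6*(1 + Z/33) = 6 + 2*Z/11)
P(-47, -15) - (-4*(-7))*(-6) = (6 + (2/11)*(-47)) - (-4*(-7))*(-6) = (6 - 94/11) - 28*(-6) = -28/11 - 1*(-168) = -28/11 + 168 = 1820/11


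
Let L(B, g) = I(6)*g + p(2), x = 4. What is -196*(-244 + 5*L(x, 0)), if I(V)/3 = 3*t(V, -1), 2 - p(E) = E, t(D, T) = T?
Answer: 47824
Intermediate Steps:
p(E) = 2 - E
I(V) = -9 (I(V) = 3*(3*(-1)) = 3*(-3) = -9)
L(B, g) = -9*g (L(B, g) = -9*g + (2 - 1*2) = -9*g + (2 - 2) = -9*g + 0 = -9*g)
-196*(-244 + 5*L(x, 0)) = -196*(-244 + 5*(-9*0)) = -196*(-244 + 5*0) = -196*(-244 + 0) = -196*(-244) = 47824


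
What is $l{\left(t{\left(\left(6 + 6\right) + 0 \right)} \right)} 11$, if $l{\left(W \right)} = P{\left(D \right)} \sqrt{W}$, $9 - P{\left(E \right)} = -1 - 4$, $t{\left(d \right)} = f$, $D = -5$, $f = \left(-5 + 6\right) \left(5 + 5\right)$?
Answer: $154 \sqrt{10} \approx 486.99$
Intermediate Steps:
$f = 10$ ($f = 1 \cdot 10 = 10$)
$t{\left(d \right)} = 10$
$P{\left(E \right)} = 14$ ($P{\left(E \right)} = 9 - \left(-1 - 4\right) = 9 - -5 = 9 + 5 = 14$)
$l{\left(W \right)} = 14 \sqrt{W}$
$l{\left(t{\left(\left(6 + 6\right) + 0 \right)} \right)} 11 = 14 \sqrt{10} \cdot 11 = 154 \sqrt{10}$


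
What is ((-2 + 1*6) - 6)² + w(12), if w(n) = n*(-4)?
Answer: -44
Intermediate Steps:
w(n) = -4*n
((-2 + 1*6) - 6)² + w(12) = ((-2 + 1*6) - 6)² - 4*12 = ((-2 + 6) - 6)² - 48 = (4 - 6)² - 48 = (-2)² - 48 = 4 - 48 = -44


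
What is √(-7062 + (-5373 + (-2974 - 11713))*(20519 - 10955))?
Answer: 3*I*√21317878 ≈ 13851.0*I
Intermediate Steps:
√(-7062 + (-5373 + (-2974 - 11713))*(20519 - 10955)) = √(-7062 + (-5373 - 14687)*9564) = √(-7062 - 20060*9564) = √(-7062 - 191853840) = √(-191860902) = 3*I*√21317878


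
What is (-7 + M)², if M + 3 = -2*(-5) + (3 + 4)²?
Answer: 2401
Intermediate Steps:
M = 56 (M = -3 + (-2*(-5) + (3 + 4)²) = -3 + (10 + 7²) = -3 + (10 + 49) = -3 + 59 = 56)
(-7 + M)² = (-7 + 56)² = 49² = 2401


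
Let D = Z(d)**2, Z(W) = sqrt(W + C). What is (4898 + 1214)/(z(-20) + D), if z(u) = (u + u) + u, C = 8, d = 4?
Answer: -382/3 ≈ -127.33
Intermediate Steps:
Z(W) = sqrt(8 + W) (Z(W) = sqrt(W + 8) = sqrt(8 + W))
D = 12 (D = (sqrt(8 + 4))**2 = (sqrt(12))**2 = (2*sqrt(3))**2 = 12)
z(u) = 3*u (z(u) = 2*u + u = 3*u)
(4898 + 1214)/(z(-20) + D) = (4898 + 1214)/(3*(-20) + 12) = 6112/(-60 + 12) = 6112/(-48) = 6112*(-1/48) = -382/3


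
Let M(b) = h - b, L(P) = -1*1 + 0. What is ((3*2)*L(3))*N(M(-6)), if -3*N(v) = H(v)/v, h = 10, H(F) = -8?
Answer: -1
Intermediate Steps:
L(P) = -1 (L(P) = -1 + 0 = -1)
M(b) = 10 - b
N(v) = 8/(3*v) (N(v) = -(-8)/(3*v) = 8/(3*v))
((3*2)*L(3))*N(M(-6)) = ((3*2)*(-1))*(8/(3*(10 - 1*(-6)))) = (6*(-1))*(8/(3*(10 + 6))) = -16/16 = -6*⅙ = -1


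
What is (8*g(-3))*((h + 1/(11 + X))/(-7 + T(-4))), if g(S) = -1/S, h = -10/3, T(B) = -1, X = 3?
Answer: 137/126 ≈ 1.0873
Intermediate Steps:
h = -10/3 (h = -10*1/3 = -10/3 ≈ -3.3333)
(8*g(-3))*((h + 1/(11 + X))/(-7 + T(-4))) = (8*(-1/(-3)))*((-10/3 + 1/(11 + 3))/(-7 - 1)) = (8*(-1*(-1/3)))*((-10/3 + 1/14)/(-8)) = (8*(1/3))*((-10/3 + 1/14)*(-1/8)) = 8*(-137/42*(-1/8))/3 = (8/3)*(137/336) = 137/126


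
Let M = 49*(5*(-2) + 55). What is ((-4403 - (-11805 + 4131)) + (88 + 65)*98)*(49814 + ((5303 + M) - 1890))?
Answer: 1012465480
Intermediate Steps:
M = 2205 (M = 49*(-10 + 55) = 49*45 = 2205)
((-4403 - (-11805 + 4131)) + (88 + 65)*98)*(49814 + ((5303 + M) - 1890)) = ((-4403 - (-11805 + 4131)) + (88 + 65)*98)*(49814 + ((5303 + 2205) - 1890)) = ((-4403 - 1*(-7674)) + 153*98)*(49814 + (7508 - 1890)) = ((-4403 + 7674) + 14994)*(49814 + 5618) = (3271 + 14994)*55432 = 18265*55432 = 1012465480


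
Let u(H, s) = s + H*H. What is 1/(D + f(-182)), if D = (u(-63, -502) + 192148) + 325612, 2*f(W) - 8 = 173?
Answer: 2/1042635 ≈ 1.9182e-6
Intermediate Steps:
u(H, s) = s + H²
f(W) = 181/2 (f(W) = 4 + (½)*173 = 4 + 173/2 = 181/2)
D = 521227 (D = ((-502 + (-63)²) + 192148) + 325612 = ((-502 + 3969) + 192148) + 325612 = (3467 + 192148) + 325612 = 195615 + 325612 = 521227)
1/(D + f(-182)) = 1/(521227 + 181/2) = 1/(1042635/2) = 2/1042635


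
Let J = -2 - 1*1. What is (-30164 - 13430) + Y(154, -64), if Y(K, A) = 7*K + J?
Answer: -42519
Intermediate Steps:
J = -3 (J = -2 - 1 = -3)
Y(K, A) = -3 + 7*K (Y(K, A) = 7*K - 3 = -3 + 7*K)
(-30164 - 13430) + Y(154, -64) = (-30164 - 13430) + (-3 + 7*154) = -43594 + (-3 + 1078) = -43594 + 1075 = -42519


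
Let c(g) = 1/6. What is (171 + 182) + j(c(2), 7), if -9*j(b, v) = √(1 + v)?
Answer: 353 - 2*√2/9 ≈ 352.69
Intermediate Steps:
c(g) = ⅙
j(b, v) = -√(1 + v)/9
(171 + 182) + j(c(2), 7) = (171 + 182) - √(1 + 7)/9 = 353 - 2*√2/9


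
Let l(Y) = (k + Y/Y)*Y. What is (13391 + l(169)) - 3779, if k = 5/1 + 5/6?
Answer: 64601/6 ≈ 10767.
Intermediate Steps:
k = 35/6 (k = 5*1 + 5*(⅙) = 5 + ⅚ = 35/6 ≈ 5.8333)
l(Y) = 41*Y/6 (l(Y) = (35/6 + Y/Y)*Y = (35/6 + 1)*Y = 41*Y/6)
(13391 + l(169)) - 3779 = (13391 + (41/6)*169) - 3779 = (13391 + 6929/6) - 3779 = 87275/6 - 3779 = 64601/6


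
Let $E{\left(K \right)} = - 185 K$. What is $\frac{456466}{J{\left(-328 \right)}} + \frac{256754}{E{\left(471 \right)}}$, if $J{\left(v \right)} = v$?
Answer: $- \frac{19929190111}{14290140} \approx -1394.6$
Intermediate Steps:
$\frac{456466}{J{\left(-328 \right)}} + \frac{256754}{E{\left(471 \right)}} = \frac{456466}{-328} + \frac{256754}{\left(-185\right) 471} = 456466 \left(- \frac{1}{328}\right) + \frac{256754}{-87135} = - \frac{228233}{164} + 256754 \left(- \frac{1}{87135}\right) = - \frac{228233}{164} - \frac{256754}{87135} = - \frac{19929190111}{14290140}$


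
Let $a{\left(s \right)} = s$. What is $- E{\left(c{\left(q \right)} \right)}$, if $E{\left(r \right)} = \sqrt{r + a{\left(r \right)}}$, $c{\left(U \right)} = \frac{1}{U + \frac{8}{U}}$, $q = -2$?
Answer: $- \frac{i \sqrt{3}}{3} \approx - 0.57735 i$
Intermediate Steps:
$E{\left(r \right)} = \sqrt{2} \sqrt{r}$ ($E{\left(r \right)} = \sqrt{r + r} = \sqrt{2 r} = \sqrt{2} \sqrt{r}$)
$- E{\left(c{\left(q \right)} \right)} = - \sqrt{2} \sqrt{- \frac{2}{8 + \left(-2\right)^{2}}} = - \sqrt{2} \sqrt{- \frac{2}{8 + 4}} = - \sqrt{2} \sqrt{- \frac{2}{12}} = - \sqrt{2} \sqrt{\left(-2\right) \frac{1}{12}} = - \sqrt{2} \sqrt{- \frac{1}{6}} = - \sqrt{2} \frac{i \sqrt{6}}{6} = - \frac{i \sqrt{3}}{3}$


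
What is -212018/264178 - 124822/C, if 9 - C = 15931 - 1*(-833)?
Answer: 14711432363/2213151195 ≈ 6.6473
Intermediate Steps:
C = -16755 (C = 9 - (15931 - 1*(-833)) = 9 - (15931 + 833) = 9 - 1*16764 = 9 - 16764 = -16755)
-212018/264178 - 124822/C = -212018/264178 - 124822/(-16755) = -212018*1/264178 - 124822*(-1/16755) = -106009/132089 + 124822/16755 = 14711432363/2213151195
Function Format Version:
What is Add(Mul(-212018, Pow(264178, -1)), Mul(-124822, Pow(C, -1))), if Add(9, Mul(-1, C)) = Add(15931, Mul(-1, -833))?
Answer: Rational(14711432363, 2213151195) ≈ 6.6473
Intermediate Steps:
C = -16755 (C = Add(9, Mul(-1, Add(15931, Mul(-1, -833)))) = Add(9, Mul(-1, Add(15931, 833))) = Add(9, Mul(-1, 16764)) = Add(9, -16764) = -16755)
Add(Mul(-212018, Pow(264178, -1)), Mul(-124822, Pow(C, -1))) = Add(Mul(-212018, Pow(264178, -1)), Mul(-124822, Pow(-16755, -1))) = Add(Mul(-212018, Rational(1, 264178)), Mul(-124822, Rational(-1, 16755))) = Add(Rational(-106009, 132089), Rational(124822, 16755)) = Rational(14711432363, 2213151195)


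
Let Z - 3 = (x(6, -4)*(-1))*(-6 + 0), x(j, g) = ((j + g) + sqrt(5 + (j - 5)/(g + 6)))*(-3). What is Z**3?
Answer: -212355 - 45441*sqrt(22) ≈ -4.2549e+5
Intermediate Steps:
x(j, g) = -3*g - 3*j - 3*sqrt(5 + (-5 + j)/(6 + g)) (x(j, g) = ((g + j) + sqrt(5 + (-5 + j)/(6 + g)))*(-3) = (g + j + sqrt(5 + (-5 + j)/(6 + g)))*(-3) = -3*g - 3*j - 3*sqrt(5 + (-5 + j)/(6 + g)))
Z = -33 - 9*sqrt(22) (Z = 3 + ((-3*(-4) - 3*6 - 3*sqrt(25 + 6 + 5*(-4))/sqrt(6 - 4))*(-1))*(-6 + 0) = 3 + ((12 - 18 - 3*sqrt(2)*sqrt(25 + 6 - 20)/2)*(-1))*(-6) = 3 + ((12 - 18 - 3*sqrt(22)/2)*(-1))*(-6) = 3 + ((-6 - 3*sqrt(22)/2)*(-1))*(-6) = 3 + (6 + 3*sqrt(22)/2)*(-6) = 3 + (-36 - 9*sqrt(22)) = -33 - 9*sqrt(22) ≈ -75.214)
Z**3 = (-33 - 9*sqrt(22))**3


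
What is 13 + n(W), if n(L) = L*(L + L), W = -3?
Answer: 31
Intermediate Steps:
n(L) = 2*L² (n(L) = L*(2*L) = 2*L²)
13 + n(W) = 13 + 2*(-3)² = 13 + 2*9 = 13 + 18 = 31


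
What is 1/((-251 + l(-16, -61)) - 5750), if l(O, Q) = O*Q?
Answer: -1/5025 ≈ -0.00019901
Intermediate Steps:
1/((-251 + l(-16, -61)) - 5750) = 1/((-251 - 16*(-61)) - 5750) = 1/((-251 + 976) - 5750) = 1/(725 - 5750) = 1/(-5025) = -1/5025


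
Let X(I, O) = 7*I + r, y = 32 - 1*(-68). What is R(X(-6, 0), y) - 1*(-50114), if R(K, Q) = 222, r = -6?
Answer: 50336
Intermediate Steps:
y = 100 (y = 32 + 68 = 100)
X(I, O) = -6 + 7*I (X(I, O) = 7*I - 6 = -6 + 7*I)
R(X(-6, 0), y) - 1*(-50114) = 222 - 1*(-50114) = 222 + 50114 = 50336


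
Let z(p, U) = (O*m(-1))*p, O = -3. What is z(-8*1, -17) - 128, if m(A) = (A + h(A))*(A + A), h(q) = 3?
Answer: -224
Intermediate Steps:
m(A) = 2*A*(3 + A) (m(A) = (A + 3)*(A + A) = (3 + A)*(2*A) = 2*A*(3 + A))
z(p, U) = 12*p (z(p, U) = (-6*(-1)*(3 - 1))*p = (-6*(-1)*2)*p = (-3*(-4))*p = 12*p)
z(-8*1, -17) - 128 = 12*(-8*1) - 128 = 12*(-8) - 128 = -96 - 128 = -224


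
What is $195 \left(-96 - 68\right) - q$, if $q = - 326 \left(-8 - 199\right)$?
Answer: $-99462$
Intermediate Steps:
$q = 67482$ ($q = \left(-326\right) \left(-207\right) = 67482$)
$195 \left(-96 - 68\right) - q = 195 \left(-96 - 68\right) - 67482 = 195 \left(-164\right) - 67482 = -31980 - 67482 = -99462$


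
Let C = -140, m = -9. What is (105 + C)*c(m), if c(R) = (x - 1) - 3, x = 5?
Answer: -35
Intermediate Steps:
c(R) = 1 (c(R) = (5 - 1) - 3 = 4 - 3 = 1)
(105 + C)*c(m) = (105 - 140)*1 = -35*1 = -35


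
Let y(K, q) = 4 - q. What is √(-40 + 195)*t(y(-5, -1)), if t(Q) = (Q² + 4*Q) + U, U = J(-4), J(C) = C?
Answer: 41*√155 ≈ 510.45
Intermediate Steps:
U = -4
t(Q) = -4 + Q² + 4*Q (t(Q) = (Q² + 4*Q) - 4 = -4 + Q² + 4*Q)
√(-40 + 195)*t(y(-5, -1)) = √(-40 + 195)*(-4 + (4 - 1*(-1))² + 4*(4 - 1*(-1))) = √155*(-4 + (4 + 1)² + 4*(4 + 1)) = √155*(-4 + 5² + 4*5) = √155*(-4 + 25 + 20) = √155*41 = 41*√155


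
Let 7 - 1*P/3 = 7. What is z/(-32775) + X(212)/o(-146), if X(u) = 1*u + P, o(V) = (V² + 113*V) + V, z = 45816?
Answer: -750377/554800 ≈ -1.3525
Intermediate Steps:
P = 0 (P = 21 - 3*7 = 21 - 21 = 0)
o(V) = V² + 114*V
X(u) = u (X(u) = 1*u + 0 = u + 0 = u)
z/(-32775) + X(212)/o(-146) = 45816/(-32775) + 212/((-146*(114 - 146))) = 45816*(-1/32775) + 212/((-146*(-32))) = -664/475 + 212/4672 = -664/475 + 212*(1/4672) = -664/475 + 53/1168 = -750377/554800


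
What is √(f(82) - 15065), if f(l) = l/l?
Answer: 2*I*√3766 ≈ 122.74*I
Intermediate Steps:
f(l) = 1
√(f(82) - 15065) = √(1 - 15065) = √(-15064) = 2*I*√3766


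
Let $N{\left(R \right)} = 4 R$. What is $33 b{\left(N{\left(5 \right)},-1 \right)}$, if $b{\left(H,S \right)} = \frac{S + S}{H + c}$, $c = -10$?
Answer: $- \frac{33}{5} \approx -6.6$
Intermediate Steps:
$b{\left(H,S \right)} = \frac{2 S}{-10 + H}$ ($b{\left(H,S \right)} = \frac{S + S}{H - 10} = \frac{2 S}{-10 + H}$)
$33 b{\left(N{\left(5 \right)},-1 \right)} = 33 \cdot 2 \left(-1\right) \frac{1}{-10 + 4 \cdot 5} = 33 \cdot 2 \left(-1\right) \frac{1}{-10 + 20} = 33 \cdot 2 \left(-1\right) \frac{1}{10} = 33 \left(- \frac{1}{5}\right) = - \frac{33}{5}$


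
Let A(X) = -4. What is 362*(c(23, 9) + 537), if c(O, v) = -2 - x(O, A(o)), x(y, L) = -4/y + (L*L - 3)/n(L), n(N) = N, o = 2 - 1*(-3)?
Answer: 8965835/46 ≈ 1.9491e+5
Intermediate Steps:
o = 5 (o = 2 + 3 = 5)
x(y, L) = -4/y + (-3 + L²)/L (x(y, L) = -4/y + (L*L - 3)/L = -4/y + (L² - 3)/L = -4/y + (-3 + L²)/L)
c(O, v) = 5/4 + 4/O (c(O, v) = -2 - (-4 - 4/O - 3/(-4)) = -2 - (-4 - 4/O - 3*(-¼)) = -2 - (-4 - 4/O + ¾) = -2 - (-13/4 - 4/O) = -2 + (13/4 + 4/O) = 5/4 + 4/O)
362*(c(23, 9) + 537) = 362*((5/4 + 4/23) + 537) = 362*(131/92 + 537) = 362*(49535/92) = 8965835/46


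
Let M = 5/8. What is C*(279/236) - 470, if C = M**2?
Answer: -7091905/15104 ≈ -469.54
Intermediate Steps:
M = 5/8 (M = 5*(1/8) = 5/8 ≈ 0.62500)
C = 25/64 (C = (5/8)**2 = 25/64 ≈ 0.39063)
C*(279/236) - 470 = 25*(279/236)/64 - 470 = 25*(279*(1/236))/64 - 470 = (25/64)*(279/236) - 470 = 6975/15104 - 470 = -7091905/15104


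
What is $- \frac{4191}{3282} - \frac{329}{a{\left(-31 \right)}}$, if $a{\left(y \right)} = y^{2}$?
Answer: $- \frac{1702443}{1051334} \approx -1.6193$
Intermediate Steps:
$- \frac{4191}{3282} - \frac{329}{a{\left(-31 \right)}} = - \frac{4191}{3282} - \frac{329}{\left(-31\right)^{2}} = \left(-4191\right) \frac{1}{3282} - \frac{329}{961} = - \frac{1397}{1094} - \frac{329}{961} = - \frac{1702443}{1051334}$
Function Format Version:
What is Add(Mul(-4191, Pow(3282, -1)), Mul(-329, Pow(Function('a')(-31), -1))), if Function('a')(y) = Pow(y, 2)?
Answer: Rational(-1702443, 1051334) ≈ -1.6193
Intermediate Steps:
Add(Mul(-4191, Pow(3282, -1)), Mul(-329, Pow(Function('a')(-31), -1))) = Add(Mul(-4191, Pow(3282, -1)), Mul(-329, Pow(Pow(-31, 2), -1))) = Add(Mul(-4191, Rational(1, 3282)), Mul(-329, Pow(961, -1))) = Add(Rational(-1397, 1094), Mul(-329, Rational(1, 961))) = Add(Rational(-1397, 1094), Rational(-329, 961)) = Rational(-1702443, 1051334)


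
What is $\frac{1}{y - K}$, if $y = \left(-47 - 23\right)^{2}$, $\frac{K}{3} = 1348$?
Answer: $\frac{1}{856} \approx 0.0011682$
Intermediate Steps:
$K = 4044$ ($K = 3 \cdot 1348 = 4044$)
$y = 4900$ ($y = \left(-70\right)^{2} = 4900$)
$\frac{1}{y - K} = \frac{1}{4900 - 4044} = \frac{1}{856}$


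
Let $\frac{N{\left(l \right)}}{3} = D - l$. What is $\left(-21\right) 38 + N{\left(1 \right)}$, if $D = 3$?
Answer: $-792$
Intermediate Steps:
$N{\left(l \right)} = 9 - 3 l$ ($N{\left(l \right)} = 3 \left(3 - l\right) = 9 - 3 l$)
$\left(-21\right) 38 + N{\left(1 \right)} = \left(-21\right) 38 + \left(9 - 3\right) = -798 + \left(9 - 3\right) = -798 + 6 = -792$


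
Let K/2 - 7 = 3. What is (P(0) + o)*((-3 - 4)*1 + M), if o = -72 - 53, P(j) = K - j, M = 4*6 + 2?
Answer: -1995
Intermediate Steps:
K = 20 (K = 14 + 2*3 = 14 + 6 = 20)
M = 26 (M = 24 + 2 = 26)
P(j) = 20 - j
o = -125
(P(0) + o)*((-3 - 4)*1 + M) = ((20 - 1*0) - 125)*((-3 - 4)*1 + 26) = ((20 + 0) - 125)*(-7*1 + 26) = (20 - 125)*(-7 + 26) = -105*19 = -1995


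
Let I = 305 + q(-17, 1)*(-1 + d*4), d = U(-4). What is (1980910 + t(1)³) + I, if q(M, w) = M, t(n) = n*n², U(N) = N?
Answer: 1981505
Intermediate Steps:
t(n) = n³
d = -4
I = 594 (I = 305 - 17*(-1 - 4*4) = 305 - 17*(-1 - 16) = 305 - 17*(-17) = 305 + 289 = 594)
(1980910 + t(1)³) + I = (1980910 + (1³)³) + 594 = (1980910 + 1³) + 594 = (1980910 + 1) + 594 = 1980911 + 594 = 1981505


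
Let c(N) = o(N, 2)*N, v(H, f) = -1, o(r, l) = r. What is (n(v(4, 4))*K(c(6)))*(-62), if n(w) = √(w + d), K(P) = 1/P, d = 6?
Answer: -31*√5/18 ≈ -3.8510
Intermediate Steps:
c(N) = N² (c(N) = N*N = N²)
K(P) = 1/P
n(w) = √(6 + w) (n(w) = √(w + 6) = √(6 + w))
(n(v(4, 4))*K(c(6)))*(-62) = (√(6 - 1)/(6²))*(-62) = (√5/36)*(-62) = -31*√5/18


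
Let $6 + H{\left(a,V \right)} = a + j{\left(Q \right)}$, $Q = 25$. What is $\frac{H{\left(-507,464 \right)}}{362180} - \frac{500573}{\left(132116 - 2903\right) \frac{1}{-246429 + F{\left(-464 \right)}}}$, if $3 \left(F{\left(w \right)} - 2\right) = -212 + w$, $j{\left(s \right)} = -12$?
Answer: $\frac{3832925016181043}{4011288372} \approx 9.5554 \cdot 10^{5}$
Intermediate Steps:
$F{\left(w \right)} = - \frac{206}{3} + \frac{w}{3}$ ($F{\left(w \right)} = 2 + \frac{-212 + w}{3} = 2 + \left(- \frac{212}{3} + \frac{w}{3}\right) = - \frac{206}{3} + \frac{w}{3}$)
$H{\left(a,V \right)} = -18 + a$ ($H{\left(a,V \right)} = -6 + \left(a - 12\right) = -6 + \left(-12 + a\right) = -18 + a$)
$\frac{H{\left(-507,464 \right)}}{362180} - \frac{500573}{\left(132116 - 2903\right) \frac{1}{-246429 + F{\left(-464 \right)}}} = \frac{-18 - 507}{362180} - \frac{500573}{\left(132116 - 2903\right) \frac{1}{-246429 + \left(- \frac{206}{3} + \frac{1}{3} \left(-464\right)\right)}} = \left(-525\right) \frac{1}{362180} - \frac{500573}{129213 \frac{1}{-246429 - \frac{670}{3}}} = - \frac{15}{10348} - \frac{500573}{129213 \frac{1}{-246429 - \frac{670}{3}}} = - \frac{15}{10348} - \frac{500573}{129213 \frac{1}{- \frac{739957}{3}}} = - \frac{15}{10348} - \frac{500573}{129213 \left(- \frac{3}{739957}\right)} = - \frac{15}{10348} - \frac{500573}{- \frac{387639}{739957}} = - \frac{15}{10348} - - \frac{370402495361}{387639} = - \frac{15}{10348} + \frac{370402495361}{387639} = \frac{3832925016181043}{4011288372}$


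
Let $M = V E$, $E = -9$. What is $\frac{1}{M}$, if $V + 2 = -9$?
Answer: $\frac{1}{99} \approx 0.010101$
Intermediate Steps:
$V = -11$ ($V = -2 - 9 = -11$)
$M = 99$ ($M = \left(-11\right) \left(-9\right) = 99$)
$\frac{1}{M} = \frac{1}{99}$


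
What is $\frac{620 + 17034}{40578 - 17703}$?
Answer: $\frac{17654}{22875} \approx 0.77176$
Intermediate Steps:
$\frac{620 + 17034}{40578 - 17703} = \frac{17654}{22875}$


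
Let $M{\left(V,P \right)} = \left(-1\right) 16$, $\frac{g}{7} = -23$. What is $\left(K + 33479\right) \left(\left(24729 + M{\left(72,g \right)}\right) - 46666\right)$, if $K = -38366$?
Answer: $107284311$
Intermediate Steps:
$g = -161$ ($g = 7 \left(-23\right) = -161$)
$M{\left(V,P \right)} = -16$
$\left(K + 33479\right) \left(\left(24729 + M{\left(72,g \right)}\right) - 46666\right) = \left(-38366 + 33479\right) \left(\left(24729 - 16\right) - 46666\right) = - 4887 \left(24713 - 46666\right) = \left(-4887\right) \left(-21953\right) = 107284311$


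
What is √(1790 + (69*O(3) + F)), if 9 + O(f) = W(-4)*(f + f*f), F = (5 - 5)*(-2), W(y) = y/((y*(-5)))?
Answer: √25085/5 ≈ 31.676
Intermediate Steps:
W(y) = -⅕ (W(y) = y/((-5*y)) = y*(-1/(5*y)) = -⅕)
F = 0 (F = 0*(-2) = 0)
O(f) = -9 - f/5 - f²/5 (O(f) = -9 - (f + f*f)/5 = -9 - (f + f²)/5 = -9 + (-f/5 - f²/5) = -9 - f/5 - f²/5)
√(1790 + (69*O(3) + F)) = √(1790 + (69*(-9 - ⅕*3 - ⅕*3²) + 0)) = √(1790 + (69*(-9 - ⅗ - ⅕*9) + 0)) = √(1790 + (69*(-9 - ⅗ - 9/5) + 0)) = √(1790 + (69*(-57/5) + 0)) = √(1790 + (-3933/5 + 0)) = √(1790 - 3933/5) = √(5017/5) = √25085/5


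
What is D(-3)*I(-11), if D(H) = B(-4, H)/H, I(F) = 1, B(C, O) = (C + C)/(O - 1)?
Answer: -2/3 ≈ -0.66667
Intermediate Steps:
B(C, O) = 2*C/(-1 + O) (B(C, O) = (2*C)/(-1 + O) = 2*C/(-1 + O))
D(H) = -8/(H*(-1 + H)) (D(H) = (2*(-4)/(-1 + H))/H = (-8/(-1 + H))/H = -8/(H*(-1 + H)))
D(-3)*I(-11) = -8/(-3*(-1 - 3))*1 = -8*(-1/3)/(-4)*1 = -8*(-1/3)*(-1/4)*1 = -2/3*1 = -2/3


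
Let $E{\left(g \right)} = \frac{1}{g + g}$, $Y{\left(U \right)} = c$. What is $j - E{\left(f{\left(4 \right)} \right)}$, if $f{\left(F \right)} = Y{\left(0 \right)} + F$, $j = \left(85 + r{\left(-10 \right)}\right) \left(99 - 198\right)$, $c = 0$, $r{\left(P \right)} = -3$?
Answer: $- \frac{64945}{8} \approx -8118.1$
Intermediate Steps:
$Y{\left(U \right)} = 0$
$j = -8118$ ($j = \left(85 - 3\right) \left(99 - 198\right) = 82 \left(-99\right) = -8118$)
$f{\left(F \right)} = F$ ($f{\left(F \right)} = 0 + F = F$)
$E{\left(g \right)} = \frac{1}{2 g}$
$j - E{\left(f{\left(4 \right)} \right)} = -8118 - \frac{1}{2 \cdot 4} = -8118 - \frac{1}{2} \cdot \frac{1}{4} = -8118 - \frac{1}{8} = - \frac{64945}{8}$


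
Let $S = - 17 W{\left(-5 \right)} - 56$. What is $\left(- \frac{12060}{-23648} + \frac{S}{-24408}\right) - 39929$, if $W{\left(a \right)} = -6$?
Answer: $- \frac{720210651877}{18037512} \approx -39929.0$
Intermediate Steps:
$S = 46$ ($S = \left(-17\right) \left(-6\right) - 56 = 102 - 56 = 46$)
$\left(- \frac{12060}{-23648} + \frac{S}{-24408}\right) - 39929 = \left(- \frac{12060}{-23648} + \frac{46}{-24408}\right) - 39929 = \left(\left(-12060\right) \left(- \frac{1}{23648}\right) + 46 \left(- \frac{1}{24408}\right)\right) - 39929 = \left(\frac{3015}{5912} - \frac{23}{12204}\right) - 39929 = \frac{9164771}{18037512} - 39929 = - \frac{720210651877}{18037512}$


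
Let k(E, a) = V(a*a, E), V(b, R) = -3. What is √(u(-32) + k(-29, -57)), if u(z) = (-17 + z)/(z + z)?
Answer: I*√143/8 ≈ 1.4948*I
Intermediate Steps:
u(z) = (-17 + z)/(2*z) (u(z) = (-17 + z)/((2*z)) = (-17 + z)*(1/(2*z)) = (-17 + z)/(2*z))
k(E, a) = -3
√(u(-32) + k(-29, -57)) = √((½)*(-17 - 32)/(-32) - 3) = √((½)*(-1/32)*(-49) - 3) = √(49/64 - 3) = √(-143/64) = I*√143/8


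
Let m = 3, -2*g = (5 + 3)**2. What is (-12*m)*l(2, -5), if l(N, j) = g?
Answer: 1152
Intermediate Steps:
g = -32 (g = -(5 + 3)**2/2 = -1/2*8**2 = -1/2*64 = -32)
l(N, j) = -32
(-12*m)*l(2, -5) = -12*3*(-32) = -36*(-32) = 1152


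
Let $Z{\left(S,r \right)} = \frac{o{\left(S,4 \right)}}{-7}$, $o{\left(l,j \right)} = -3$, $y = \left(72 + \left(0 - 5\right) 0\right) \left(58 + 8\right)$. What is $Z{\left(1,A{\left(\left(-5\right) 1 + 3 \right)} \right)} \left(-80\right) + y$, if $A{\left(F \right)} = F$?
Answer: $\frac{33024}{7} \approx 4717.7$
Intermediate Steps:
$y = 4752$ ($y = \left(72 - 0\right) 66 = \left(72 + 0\right) 66 = 72 \cdot 66 = 4752$)
$Z{\left(S,r \right)} = \frac{3}{7}$ ($Z{\left(S,r \right)} = - \frac{3}{-7} = \left(-3\right) \left(- \frac{1}{7}\right) = \frac{3}{7}$)
$Z{\left(1,A{\left(\left(-5\right) 1 + 3 \right)} \right)} \left(-80\right) + y = \frac{3}{7} \left(-80\right) + 4752 = - \frac{240}{7} + 4752 = \frac{33024}{7}$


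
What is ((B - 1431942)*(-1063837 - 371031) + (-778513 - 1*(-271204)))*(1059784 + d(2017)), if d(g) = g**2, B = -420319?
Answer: 13629133601653226447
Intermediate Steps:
((B - 1431942)*(-1063837 - 371031) + (-778513 - 1*(-271204)))*(1059784 + d(2017)) = ((-420319 - 1431942)*(-1063837 - 371031) + (-778513 - 1*(-271204)))*(1059784 + 2017**2) = (-1852261*(-1434868) + (-778513 + 271204))*(1059784 + 4068289) = (2657750036548 - 507309)*5128073 = 2657749529239*5128073 = 13629133601653226447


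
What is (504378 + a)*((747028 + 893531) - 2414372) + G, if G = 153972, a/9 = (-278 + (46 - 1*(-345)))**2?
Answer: -479221463115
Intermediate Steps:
a = 114921 (a = 9*(-278 + (46 - 1*(-345)))**2 = 9*(-278 + (46 + 345))**2 = 9*(-278 + 391)**2 = 9*113**2 = 9*12769 = 114921)
(504378 + a)*((747028 + 893531) - 2414372) + G = (504378 + 114921)*((747028 + 893531) - 2414372) + 153972 = 619299*(1640559 - 2414372) + 153972 = 619299*(-773813) + 153972 = -479221617087 + 153972 = -479221463115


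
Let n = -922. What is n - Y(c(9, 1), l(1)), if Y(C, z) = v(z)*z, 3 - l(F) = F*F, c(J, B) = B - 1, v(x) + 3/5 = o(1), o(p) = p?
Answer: -4614/5 ≈ -922.80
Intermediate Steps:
v(x) = ⅖ (v(x) = -⅗ + 1 = ⅖)
c(J, B) = -1 + B
l(F) = 3 - F² (l(F) = 3 - F*F = 3 - F²)
Y(C, z) = 2*z/5
n - Y(c(9, 1), l(1)) = -922 - 2*(3 - 1*1²)/5 = -922 - 2*(3 - 1*1)/5 = -922 - 2*(3 - 1)/5 = -922 - 2*2/5 = -922 - 1*⅘ = -922 - ⅘ = -4614/5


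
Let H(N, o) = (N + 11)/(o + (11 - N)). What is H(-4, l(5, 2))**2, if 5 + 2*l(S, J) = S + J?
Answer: 49/256 ≈ 0.19141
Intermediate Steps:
l(S, J) = -5/2 + J/2 + S/2 (l(S, J) = -5/2 + (S + J)/2 = -5/2 + (J + S)/2 = -5/2 + (J/2 + S/2) = -5/2 + J/2 + S/2)
H(N, o) = (11 + N)/(11 + o - N)
H(-4, l(5, 2))**2 = ((11 - 4)/(11 + (-5/2 + (1/2)*2 + (1/2)*5) - 1*(-4)))**2 = (7/(11 + (-5/2 + 1 + 5/2) + 4))**2 = (7/(11 + 1 + 4))**2 = (7/16)**2 = 49/256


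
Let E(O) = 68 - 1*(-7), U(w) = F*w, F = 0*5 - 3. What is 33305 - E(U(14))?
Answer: 33230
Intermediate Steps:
F = -3 (F = 0 - 3 = -3)
U(w) = -3*w
E(O) = 75 (E(O) = 68 + 7 = 75)
33305 - E(U(14)) = 33305 - 1*75 = 33305 - 75 = 33230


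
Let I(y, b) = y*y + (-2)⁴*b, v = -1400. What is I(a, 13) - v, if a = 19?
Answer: 1969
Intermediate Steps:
I(y, b) = y² + 16*b
I(a, 13) - v = (19² + 16*13) - 1*(-1400) = (361 + 208) + 1400 = 569 + 1400 = 1969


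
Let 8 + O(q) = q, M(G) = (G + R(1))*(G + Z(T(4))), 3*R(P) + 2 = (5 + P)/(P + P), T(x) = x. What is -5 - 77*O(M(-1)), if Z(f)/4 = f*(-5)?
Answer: -3547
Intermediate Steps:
Z(f) = -20*f (Z(f) = 4*(f*(-5)) = 4*(-5*f) = -20*f)
R(P) = -2/3 + (5 + P)/(6*P) (R(P) = -2/3 + ((5 + P)/(P + P))/3 = -2/3 + ((5 + P)/((2*P)))/3 = -2/3 + ((5 + P)*(1/(2*P)))/3 = -2/3 + ((5 + P)/(2*P))/3 = -2/3 + (5 + P)/(6*P))
M(G) = (-80 + G)*(1/3 + G) (M(G) = (G + (1/6)*(5 - 3*1)/1)*(G - 20*4) = (G + (1/6)*1*(5 - 3))*(G - 80) = (G + (1/6)*1*2)*(-80 + G) = (G + 1/3)*(-80 + G) = (1/3 + G)*(-80 + G) = (-80 + G)*(1/3 + G))
O(q) = -8 + q
-5 - 77*O(M(-1)) = -5 - 77*(-8 + (-80/3 + (-1)**2 - 239/3*(-1))) = -5 - 77*(-8 + (-80/3 + 1 + 239/3)) = -5 - 77*(-8 + 54) = -5 - 77*46 = -5 - 3542 = -3547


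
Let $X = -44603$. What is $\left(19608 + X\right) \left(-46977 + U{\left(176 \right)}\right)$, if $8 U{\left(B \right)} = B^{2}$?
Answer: $1077409475$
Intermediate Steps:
$U{\left(B \right)} = \frac{B^{2}}{8}$
$\left(19608 + X\right) \left(-46977 + U{\left(176 \right)}\right) = \left(19608 - 44603\right) \left(-46977 + \frac{176^{2}}{8}\right) = - 24995 \left(-46977 + \frac{1}{8} \cdot 30976\right) = - 24995 \left(-46977 + 3872\right) = \left(-24995\right) \left(-43105\right) = 1077409475$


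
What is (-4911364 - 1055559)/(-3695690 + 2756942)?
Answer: 5966923/938748 ≈ 6.3563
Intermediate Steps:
(-4911364 - 1055559)/(-3695690 + 2756942) = -5966923/(-938748) = -5966923*(-1/938748) = 5966923/938748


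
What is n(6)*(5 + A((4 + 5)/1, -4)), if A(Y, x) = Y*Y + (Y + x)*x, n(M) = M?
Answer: 396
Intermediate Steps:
A(Y, x) = Y² + x*(Y + x)
n(6)*(5 + A((4 + 5)/1, -4)) = 6*(5 + (((4 + 5)/1)² + (-4)² + ((4 + 5)/1)*(-4))) = 6*(5 + ((9*1)² + 16 + (9*1)*(-4))) = 6*(5 + (9² + 16 + 9*(-4))) = 6*(5 + (81 + 16 - 36)) = 6*(5 + 61) = 6*66 = 396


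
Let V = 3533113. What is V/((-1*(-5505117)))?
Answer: 3533113/5505117 ≈ 0.64179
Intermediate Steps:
V/((-1*(-5505117))) = 3533113/((-1*(-5505117))) = 3533113/5505117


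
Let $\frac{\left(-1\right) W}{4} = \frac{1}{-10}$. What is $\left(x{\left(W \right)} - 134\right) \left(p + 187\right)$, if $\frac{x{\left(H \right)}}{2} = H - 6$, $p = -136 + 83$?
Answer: $- \frac{97284}{5} \approx -19457.0$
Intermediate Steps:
$W = \frac{2}{5}$ ($W = - \frac{4}{-10} = \left(-4\right) \left(- \frac{1}{10}\right) = \frac{2}{5} \approx 0.4$)
$p = -53$
$x{\left(H \right)} = -12 + 2 H$ ($x{\left(H \right)} = 2 \left(H - 6\right) = 2 \left(-6 + H\right) = -12 + 2 H$)
$\left(x{\left(W \right)} - 134\right) \left(p + 187\right) = \left(\left(-12 + 2 \cdot \frac{2}{5}\right) - 134\right) \left(-53 + 187\right) = \left(\left(-12 + \frac{4}{5}\right) - 134\right) 134 = \left(- \frac{56}{5} - 134\right) 134 = \left(- \frac{726}{5}\right) 134 = - \frac{97284}{5}$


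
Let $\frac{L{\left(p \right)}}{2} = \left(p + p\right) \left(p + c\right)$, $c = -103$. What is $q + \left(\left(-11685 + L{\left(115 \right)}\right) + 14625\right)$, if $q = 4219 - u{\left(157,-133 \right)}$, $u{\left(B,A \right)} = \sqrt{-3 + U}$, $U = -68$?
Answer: $12679 - i \sqrt{71} \approx 12679.0 - 8.4261 i$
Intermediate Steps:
$u{\left(B,A \right)} = i \sqrt{71}$ ($u{\left(B,A \right)} = \sqrt{-3 - 68} = \sqrt{-71} = i \sqrt{71}$)
$L{\left(p \right)} = 4 p \left(-103 + p\right)$ ($L{\left(p \right)} = 2 \left(p + p\right) \left(p - 103\right) = 2 \cdot 2 p \left(-103 + p\right) = 4 p \left(-103 + p\right)$)
$q = 4219 - i \sqrt{71} \approx 4219.0 - 8.4261 i$
$q + \left(\left(-11685 + L{\left(115 \right)}\right) + 14625\right) = \left(4219 - i \sqrt{71}\right) - \left(-2940 - 460 \left(-103 + 115\right)\right) = \left(4219 - i \sqrt{71}\right) + \left(\left(-11685 + 4 \cdot 115 \cdot 12\right) + 14625\right) = \left(4219 - i \sqrt{71}\right) + \left(\left(-11685 + 5520\right) + 14625\right) = \left(4219 - i \sqrt{71}\right) + \left(-6165 + 14625\right) = \left(4219 - i \sqrt{71}\right) + 8460 = 12679 - i \sqrt{71}$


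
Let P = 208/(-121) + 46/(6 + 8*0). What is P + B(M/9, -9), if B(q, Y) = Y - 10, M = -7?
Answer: -4738/363 ≈ -13.052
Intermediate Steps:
P = 2159/363 (P = 208*(-1/121) + 46/(6 + 0) = -208/121 + 46/6 = -208/121 + 46*(⅙) = -208/121 + 23/3 = 2159/363 ≈ 5.9477)
B(q, Y) = -10 + Y
P + B(M/9, -9) = 2159/363 + (-10 - 9) = 2159/363 - 19 = -4738/363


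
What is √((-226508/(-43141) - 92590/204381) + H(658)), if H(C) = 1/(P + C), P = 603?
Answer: √65906078984838406859257531/3706163369727 ≈ 2.1905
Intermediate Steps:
H(C) = 1/(603 + C)
√((-226508/(-43141) - 92590/204381) + H(658)) = √((-226508/(-43141) - 92590/204381) + 1/(603 + 658)) = √((-226508*(-1/43141) - 92590*1/204381) + 1/1261) = √((226508/43141 - 92590/204381) + 1/1261) = √(42299506358/8817200721 + 1/1261) = √(53348494718159/11118490109181) = √65906078984838406859257531/3706163369727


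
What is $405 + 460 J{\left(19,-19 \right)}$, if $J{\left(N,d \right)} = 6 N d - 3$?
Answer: $-997335$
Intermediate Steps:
$J{\left(N,d \right)} = -3 + 6 N d$ ($J{\left(N,d \right)} = 6 N d - 3 = -3 + 6 N d$)
$405 + 460 J{\left(19,-19 \right)} = 405 + 460 \left(-3 + 6 \cdot 19 \left(-19\right)\right) = 405 + 460 \left(-3 - 2166\right) = 405 + 460 \left(-2169\right) = 405 - 997740 = -997335$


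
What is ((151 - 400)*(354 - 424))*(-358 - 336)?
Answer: -12096420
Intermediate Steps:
((151 - 400)*(354 - 424))*(-358 - 336) = -249*(-70)*(-694) = 17430*(-694) = -12096420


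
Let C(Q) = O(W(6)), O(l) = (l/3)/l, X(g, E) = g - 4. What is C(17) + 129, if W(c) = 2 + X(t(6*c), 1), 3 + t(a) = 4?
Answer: 388/3 ≈ 129.33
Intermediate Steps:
t(a) = 1 (t(a) = -3 + 4 = 1)
X(g, E) = -4 + g
W(c) = -1 (W(c) = 2 + (-4 + 1) = 2 - 3 = -1)
O(l) = ⅓ (O(l) = (l*(⅓))/l = (l/3)/l = ⅓)
C(Q) = ⅓
C(17) + 129 = ⅓ + 129 = 388/3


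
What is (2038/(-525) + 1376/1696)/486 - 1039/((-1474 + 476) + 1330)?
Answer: -7039355399/2244809700 ≈ -3.1358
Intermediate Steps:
(2038/(-525) + 1376/1696)/486 - 1039/((-1474 + 476) + 1330) = (2038*(-1/525) + 1376*(1/1696))*(1/486) - 1039/(-998 + 1330) = (-2038/525 + 43/53)*(1/486) - 1039/332 = -85439/27825*1/486 - 1039*1/332 = -85439/13522950 - 1039/332 = -7039355399/2244809700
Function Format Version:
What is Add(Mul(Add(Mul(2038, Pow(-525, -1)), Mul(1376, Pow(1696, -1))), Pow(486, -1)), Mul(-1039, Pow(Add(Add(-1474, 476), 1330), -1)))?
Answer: Rational(-7039355399, 2244809700) ≈ -3.1358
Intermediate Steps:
Add(Mul(Add(Mul(2038, Pow(-525, -1)), Mul(1376, Pow(1696, -1))), Pow(486, -1)), Mul(-1039, Pow(Add(Add(-1474, 476), 1330), -1))) = Add(Mul(Add(Mul(2038, Rational(-1, 525)), Mul(1376, Rational(1, 1696))), Rational(1, 486)), Mul(-1039, Pow(Add(-998, 1330), -1))) = Add(Mul(Add(Rational(-2038, 525), Rational(43, 53)), Rational(1, 486)), Mul(-1039, Pow(332, -1))) = Add(Mul(Rational(-85439, 27825), Rational(1, 486)), Mul(-1039, Rational(1, 332))) = Add(Rational(-85439, 13522950), Rational(-1039, 332)) = Rational(-7039355399, 2244809700)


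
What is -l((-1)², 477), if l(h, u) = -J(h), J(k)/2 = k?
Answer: 2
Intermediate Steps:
J(k) = 2*k
l(h, u) = -2*h
-l((-1)², 477) = -(-2)*(-1)² = -(-2) = -1*(-2) = 2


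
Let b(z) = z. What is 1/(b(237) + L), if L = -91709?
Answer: -1/91472 ≈ -1.0932e-5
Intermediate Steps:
1/(b(237) + L) = 1/(237 - 91709) = 1/(-91472) = -1/91472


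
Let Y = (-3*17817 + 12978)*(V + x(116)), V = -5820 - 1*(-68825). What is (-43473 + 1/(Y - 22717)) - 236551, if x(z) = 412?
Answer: -718737309014993/2566698958 ≈ -2.8002e+5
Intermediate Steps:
V = 63005 (V = -5820 + 68825 = 63005)
Y = -2566676241 (Y = (-3*17817 + 12978)*(63005 + 412) = (-53451 + 12978)*63417 = -40473*63417 = -2566676241)
(-43473 + 1/(Y - 22717)) - 236551 = (-43473 + 1/(-2566676241 - 22717)) - 236551 = (-43473 + 1/(-2566698958)) - 236551 = (-43473 - 1/2566698958) - 236551 = -111582103801135/2566698958 - 236551 = -718737309014993/2566698958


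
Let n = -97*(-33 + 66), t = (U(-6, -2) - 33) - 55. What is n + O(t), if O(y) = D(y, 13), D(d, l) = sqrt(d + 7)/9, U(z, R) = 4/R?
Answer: -3201 + I*sqrt(83)/9 ≈ -3201.0 + 1.0123*I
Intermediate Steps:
D(d, l) = sqrt(7 + d)/9 (D(d, l) = sqrt(7 + d)*(1/9) = sqrt(7 + d)/9)
t = -90 (t = (4/(-2) - 33) - 55 = (4*(-1/2) - 33) - 55 = (-2 - 33) - 55 = -35 - 55 = -90)
O(y) = sqrt(7 + y)/9
n = -3201 (n = -97*33 = -3201)
n + O(t) = -3201 + sqrt(7 - 90)/9 = -3201 + sqrt(-83)/9 = -3201 + (I*sqrt(83))/9 = -3201 + I*sqrt(83)/9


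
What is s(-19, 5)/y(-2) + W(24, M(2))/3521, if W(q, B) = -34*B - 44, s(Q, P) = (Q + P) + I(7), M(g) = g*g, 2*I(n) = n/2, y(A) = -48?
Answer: 137969/676032 ≈ 0.20409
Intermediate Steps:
I(n) = n/4 (I(n) = (n/2)/2 = n/4)
M(g) = g²
s(Q, P) = 7/4 + P + Q (s(Q, P) = (Q + P) + (¼)*7 = (P + Q) + 7/4 = 7/4 + P + Q)
W(q, B) = -44 - 34*B
s(-19, 5)/y(-2) + W(24, M(2))/3521 = (7/4 + 5 - 19)/(-48) + (-44 - 34*2²)/3521 = -49/4*(-1/48) + (-44 - 34*4)*(1/3521) = 49/192 + (-44 - 136)*(1/3521) = 49/192 - 180*1/3521 = 49/192 - 180/3521 = 137969/676032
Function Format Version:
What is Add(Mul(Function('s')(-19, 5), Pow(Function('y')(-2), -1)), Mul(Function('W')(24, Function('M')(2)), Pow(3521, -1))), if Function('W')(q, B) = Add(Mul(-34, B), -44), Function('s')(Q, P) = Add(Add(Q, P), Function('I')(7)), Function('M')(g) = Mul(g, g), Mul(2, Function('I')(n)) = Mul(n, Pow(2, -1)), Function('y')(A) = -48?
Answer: Rational(137969, 676032) ≈ 0.20409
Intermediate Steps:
Function('I')(n) = Mul(Rational(1, 4), n) (Function('I')(n) = Mul(Rational(1, 2), Mul(n, Pow(2, -1))) = Mul(Rational(1, 2), Mul(n, Rational(1, 2))) = Mul(Rational(1, 2), Mul(Rational(1, 2), n)) = Mul(Rational(1, 4), n))
Function('M')(g) = Pow(g, 2)
Function('s')(Q, P) = Add(Rational(7, 4), P, Q) (Function('s')(Q, P) = Add(Add(Q, P), Mul(Rational(1, 4), 7)) = Add(Add(P, Q), Rational(7, 4)) = Add(Rational(7, 4), P, Q))
Function('W')(q, B) = Add(-44, Mul(-34, B))
Add(Mul(Function('s')(-19, 5), Pow(Function('y')(-2), -1)), Mul(Function('W')(24, Function('M')(2)), Pow(3521, -1))) = Add(Mul(Add(Rational(7, 4), 5, -19), Pow(-48, -1)), Mul(Add(-44, Mul(-34, Pow(2, 2))), Pow(3521, -1))) = Add(Mul(Rational(-49, 4), Rational(-1, 48)), Mul(Add(-44, Mul(-34, 4)), Rational(1, 3521))) = Add(Rational(49, 192), Mul(Add(-44, -136), Rational(1, 3521))) = Add(Rational(49, 192), Mul(-180, Rational(1, 3521))) = Add(Rational(49, 192), Rational(-180, 3521)) = Rational(137969, 676032)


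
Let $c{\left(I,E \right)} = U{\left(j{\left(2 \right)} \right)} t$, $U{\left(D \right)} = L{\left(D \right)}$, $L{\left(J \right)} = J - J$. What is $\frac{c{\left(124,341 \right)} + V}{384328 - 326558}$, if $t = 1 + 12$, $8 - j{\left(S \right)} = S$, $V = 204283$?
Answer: $\frac{204283}{57770} \approx 3.5361$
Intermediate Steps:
$L{\left(J \right)} = 0$
$j{\left(S \right)} = 8 - S$
$U{\left(D \right)} = 0$
$t = 13$
$c{\left(I,E \right)} = 0$ ($c{\left(I,E \right)} = 0 \cdot 13 = 0$)
$\frac{c{\left(124,341 \right)} + V}{384328 - 326558} = \frac{0 + 204283}{384328 - 326558} = \frac{204283}{57770}$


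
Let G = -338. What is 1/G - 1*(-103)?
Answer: 34813/338 ≈ 103.00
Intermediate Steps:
1/G - 1*(-103) = 1/(-338) - 1*(-103) = -1/338 + 103 = 34813/338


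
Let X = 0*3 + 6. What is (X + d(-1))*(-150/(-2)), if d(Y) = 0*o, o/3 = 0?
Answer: 450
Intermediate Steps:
o = 0 (o = 3*0 = 0)
d(Y) = 0 (d(Y) = 0*0 = 0)
X = 6 (X = 0 + 6 = 6)
(X + d(-1))*(-150/(-2)) = (6 + 0)*(-150/(-2)) = 6*(-150*(-½)) = 6*75 = 450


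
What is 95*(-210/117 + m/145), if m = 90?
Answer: -126160/1131 ≈ -111.55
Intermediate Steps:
95*(-210/117 + m/145) = 95*(-210/117 + 90/145) = 95*(-210*1/117 + 90*(1/145)) = 95*(-70/39 + 18/29) = 95*(-1328/1131) = -126160/1131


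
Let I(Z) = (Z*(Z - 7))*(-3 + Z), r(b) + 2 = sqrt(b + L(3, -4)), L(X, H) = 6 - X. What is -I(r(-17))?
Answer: -134 - 59*I*sqrt(14) ≈ -134.0 - 220.76*I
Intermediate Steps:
r(b) = -2 + sqrt(3 + b) (r(b) = -2 + sqrt(b + (6 - 1*3)) = -2 + sqrt(b + (6 - 3)) = -2 + sqrt(b + 3) = -2 + sqrt(3 + b))
I(Z) = Z*(-7 + Z)*(-3 + Z) (I(Z) = (Z*(-7 + Z))*(-3 + Z) = Z*(-7 + Z)*(-3 + Z))
-I(r(-17)) = -(-2 + sqrt(3 - 17))*(21 + (-2 + sqrt(3 - 17))**2 - 10*(-2 + sqrt(3 - 17))) = -(-2 + sqrt(-14))*(21 + (-2 + sqrt(-14))**2 - 10*(-2 + sqrt(-14))) = -(-2 + I*sqrt(14))*(21 + (-2 + I*sqrt(14))**2 - 10*(-2 + I*sqrt(14))) = -(-2 + I*sqrt(14))*(21 + (-2 + I*sqrt(14))**2 + (20 - 10*I*sqrt(14))) = -(-2 + I*sqrt(14))*(41 + (-2 + I*sqrt(14))**2 - 10*I*sqrt(14))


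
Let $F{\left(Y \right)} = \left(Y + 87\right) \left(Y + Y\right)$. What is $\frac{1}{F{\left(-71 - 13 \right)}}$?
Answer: $- \frac{1}{504} \approx -0.0019841$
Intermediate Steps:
$F{\left(Y \right)} = 2 Y \left(87 + Y\right)$ ($F{\left(Y \right)} = \left(87 + Y\right) 2 Y = 2 Y \left(87 + Y\right)$)
$\frac{1}{F{\left(-71 - 13 \right)}} = \frac{1}{2 \left(-71 - 13\right) \left(87 - 84\right)} = \frac{1}{2 \left(-84\right) \left(87 - 84\right)} = \frac{1}{2 \left(-84\right) 3} = \frac{1}{-504} = - \frac{1}{504}$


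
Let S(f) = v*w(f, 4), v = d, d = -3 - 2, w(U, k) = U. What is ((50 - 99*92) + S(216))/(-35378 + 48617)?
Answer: -10138/13239 ≈ -0.76577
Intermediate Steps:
d = -5
v = -5
S(f) = -5*f
((50 - 99*92) + S(216))/(-35378 + 48617) = ((50 - 99*92) - 5*216)/(-35378 + 48617) = ((50 - 9108) - 1080)/13239 = (-9058 - 1080)*(1/13239) = -10138*1/13239 = -10138/13239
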